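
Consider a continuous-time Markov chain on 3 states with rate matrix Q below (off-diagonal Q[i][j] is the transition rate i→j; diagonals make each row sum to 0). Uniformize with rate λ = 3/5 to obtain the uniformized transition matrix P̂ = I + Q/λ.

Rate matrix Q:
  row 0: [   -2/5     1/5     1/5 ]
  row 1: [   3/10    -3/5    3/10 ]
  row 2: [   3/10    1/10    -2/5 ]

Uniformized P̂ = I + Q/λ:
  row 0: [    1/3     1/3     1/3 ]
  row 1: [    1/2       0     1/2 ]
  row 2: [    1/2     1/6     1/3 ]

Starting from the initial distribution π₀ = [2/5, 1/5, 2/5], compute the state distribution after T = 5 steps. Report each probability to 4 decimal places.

π = [0.4286, 0.2041, 0.3674]

t=0: π = [0.4000, 0.2000, 0.4000]
t=1: π = [0.4333, 0.2000, 0.3667]
t=2: π = [0.4278, 0.2056, 0.3667]
t=3: π = [0.4287, 0.2037, 0.3676]
t=4: π = [0.4285, 0.2042, 0.3673]
t=5: π = [0.4286, 0.2041, 0.3674]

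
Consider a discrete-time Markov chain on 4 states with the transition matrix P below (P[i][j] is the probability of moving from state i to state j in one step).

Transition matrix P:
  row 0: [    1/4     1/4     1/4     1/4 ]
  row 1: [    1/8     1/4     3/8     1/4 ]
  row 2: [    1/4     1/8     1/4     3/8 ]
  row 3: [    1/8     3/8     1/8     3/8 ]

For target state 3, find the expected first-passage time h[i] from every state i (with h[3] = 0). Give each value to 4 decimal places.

h = [3.5135, 3.4595, 3.0811, 0.0000]

First-step conditioning: h[3] = 0; for i ≠ 3, h[i] = 1 + Σ_k P[i][k]·h[k].
  h[0] = 1 + 1/4·h[0] + 1/4·h[1] + 1/4·h[2]
  h[1] = 1 + 1/8·h[0] + 1/4·h[1] + 3/8·h[2]
  h[2] = 1 + 1/4·h[0] + 1/8·h[1] + 1/4·h[2]
Solving the 3×3 linear system over states ≠ 3 gives exactly h = [130/37, 128/37, 114/37, 0] (h[3] = 0 is the target).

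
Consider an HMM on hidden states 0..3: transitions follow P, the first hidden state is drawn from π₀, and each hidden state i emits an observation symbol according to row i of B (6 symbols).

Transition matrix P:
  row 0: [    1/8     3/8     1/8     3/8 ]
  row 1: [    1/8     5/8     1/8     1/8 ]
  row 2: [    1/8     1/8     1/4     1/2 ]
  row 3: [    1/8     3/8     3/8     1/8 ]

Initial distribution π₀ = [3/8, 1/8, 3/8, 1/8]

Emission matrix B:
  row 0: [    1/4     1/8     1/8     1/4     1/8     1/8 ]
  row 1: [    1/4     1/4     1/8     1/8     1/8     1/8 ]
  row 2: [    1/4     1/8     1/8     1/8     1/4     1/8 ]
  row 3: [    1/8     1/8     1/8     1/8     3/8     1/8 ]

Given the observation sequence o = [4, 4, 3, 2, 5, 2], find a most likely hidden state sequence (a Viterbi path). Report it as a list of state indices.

path = [2, 3, 1, 1, 1, 1]

t=0: δ = [4.688e-02, 1.562e-02, 9.375e-02, 4.688e-02]  (obs o_0=4)
t=1: δ = [1.465e-03, 2.197e-03, 5.859e-03, 1.758e-02]  ψ = [2, 0, 2, 2]  (obs o_1=4)
t=2: δ = [5.493e-04, 8.240e-04, 8.240e-04, 3.662e-04]  ψ = [3, 3, 3, 2]  (obs o_2=3)
t=3: δ = [1.287e-05, 6.437e-05, 2.575e-05, 5.150e-05]  ψ = [1, 1, 2, 2]  (obs o_3=2)
t=4: δ = [1.006e-06, 5.029e-06, 2.414e-06, 1.609e-06]  ψ = [1, 1, 3, 2]  (obs o_4=5)
t=5: δ = [7.858e-08, 3.929e-07, 7.858e-08, 1.509e-07]  ψ = [1, 1, 1, 2]  (obs o_5=2)
backtrack: best end state = 1; path = [2, 3, 1, 1, 1, 1]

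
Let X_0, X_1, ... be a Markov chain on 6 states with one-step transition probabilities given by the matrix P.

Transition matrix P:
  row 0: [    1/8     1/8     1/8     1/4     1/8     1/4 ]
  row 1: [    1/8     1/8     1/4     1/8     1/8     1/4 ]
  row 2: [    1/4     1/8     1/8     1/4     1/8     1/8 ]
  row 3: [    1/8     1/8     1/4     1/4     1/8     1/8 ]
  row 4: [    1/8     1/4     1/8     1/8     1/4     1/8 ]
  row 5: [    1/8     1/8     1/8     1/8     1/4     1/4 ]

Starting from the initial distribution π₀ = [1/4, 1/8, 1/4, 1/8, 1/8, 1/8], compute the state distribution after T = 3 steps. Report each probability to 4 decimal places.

t=0: π = [0.2500, 0.1250, 0.2500, 0.1250, 0.1250, 0.1250]
t=1: π = [0.1563, 0.1406, 0.1563, 0.2031, 0.1563, 0.1875]
t=2: π = [0.1445, 0.1445, 0.1680, 0.1895, 0.1680, 0.1855]
t=3: π = [0.1460, 0.1460, 0.1667, 0.1877, 0.1692, 0.1843]

π = [0.1460, 0.1460, 0.1667, 0.1877, 0.1692, 0.1843]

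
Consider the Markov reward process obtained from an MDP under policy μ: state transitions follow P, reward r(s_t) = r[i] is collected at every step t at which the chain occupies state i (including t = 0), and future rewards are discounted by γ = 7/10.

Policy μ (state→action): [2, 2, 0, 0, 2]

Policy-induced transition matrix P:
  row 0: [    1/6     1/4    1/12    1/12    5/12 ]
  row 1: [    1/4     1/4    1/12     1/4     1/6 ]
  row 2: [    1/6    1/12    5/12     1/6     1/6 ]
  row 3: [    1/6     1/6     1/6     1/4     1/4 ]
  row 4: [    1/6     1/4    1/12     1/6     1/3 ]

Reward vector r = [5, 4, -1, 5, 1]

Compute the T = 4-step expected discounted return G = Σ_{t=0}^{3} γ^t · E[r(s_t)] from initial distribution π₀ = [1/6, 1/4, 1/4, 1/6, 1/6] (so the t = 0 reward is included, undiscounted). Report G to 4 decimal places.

t=0: π = [0.1667, 0.2500, 0.2500, 0.1667, 0.1667], E[r] = 2.5833, γ^t·E[r] = 2.583333, running G = 2.583333
t=1: π = [0.1875, 0.1944, 0.1806, 0.1875, 0.2500], E[r] = 2.7222, γ^t·E[r] = 1.905556, running G = 4.488889
t=2: π = [0.1829, 0.2043, 0.1591, 0.1829, 0.2708], E[r] = 2.7575, γ^t·E[r] = 1.351186, running G = 5.840075
t=3: π = [0.1837, 0.2082, 0.1516, 0.1837, 0.2728], E[r] = 2.7910, γ^t·E[r] = 0.957310, running G = 6.797385

G = 6.7974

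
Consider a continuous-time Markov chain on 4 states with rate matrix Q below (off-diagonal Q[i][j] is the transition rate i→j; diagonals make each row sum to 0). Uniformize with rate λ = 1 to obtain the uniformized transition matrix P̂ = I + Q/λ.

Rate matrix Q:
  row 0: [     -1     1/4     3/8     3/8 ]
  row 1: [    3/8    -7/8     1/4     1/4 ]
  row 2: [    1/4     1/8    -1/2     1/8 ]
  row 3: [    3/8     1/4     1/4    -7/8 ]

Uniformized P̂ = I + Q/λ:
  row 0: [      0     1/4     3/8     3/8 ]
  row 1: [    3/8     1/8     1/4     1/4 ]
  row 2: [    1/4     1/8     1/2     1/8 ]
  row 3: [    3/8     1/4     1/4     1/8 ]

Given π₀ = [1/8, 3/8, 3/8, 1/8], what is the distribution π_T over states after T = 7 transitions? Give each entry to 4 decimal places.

t=0: π = [0.1250, 0.3750, 0.3750, 0.1250]
t=1: π = [0.2813, 0.1563, 0.3594, 0.2031]
t=2: π = [0.2246, 0.1855, 0.3750, 0.2148]
t=3: π = [0.2439, 0.1799, 0.3718, 0.2043]
t=4: π = [0.2371, 0.1810, 0.3734, 0.2085]
t=5: π = [0.2394, 0.1807, 0.3730, 0.2069]
t=6: π = [0.2386, 0.1808, 0.3732, 0.2074]
t=7: π = [0.2389, 0.1808, 0.3731, 0.2072]

π = [0.2389, 0.1808, 0.3731, 0.2072]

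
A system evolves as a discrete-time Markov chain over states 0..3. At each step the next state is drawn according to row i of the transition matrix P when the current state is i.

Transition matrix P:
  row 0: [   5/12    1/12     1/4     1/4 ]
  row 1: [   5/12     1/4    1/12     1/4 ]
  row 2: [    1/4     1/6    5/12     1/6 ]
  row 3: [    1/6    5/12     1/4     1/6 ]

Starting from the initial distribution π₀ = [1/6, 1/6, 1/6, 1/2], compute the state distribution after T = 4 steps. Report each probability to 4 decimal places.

t=0: π = [0.1667, 0.1667, 0.1667, 0.5000]
t=1: π = [0.2639, 0.2917, 0.2500, 0.1944]
t=2: π = [0.3264, 0.2176, 0.2431, 0.2130]
t=3: π = [0.3229, 0.2108, 0.2542, 0.2120]
t=4: π = [0.3213, 0.2103, 0.2572, 0.2111]

π = [0.3213, 0.2103, 0.2572, 0.2111]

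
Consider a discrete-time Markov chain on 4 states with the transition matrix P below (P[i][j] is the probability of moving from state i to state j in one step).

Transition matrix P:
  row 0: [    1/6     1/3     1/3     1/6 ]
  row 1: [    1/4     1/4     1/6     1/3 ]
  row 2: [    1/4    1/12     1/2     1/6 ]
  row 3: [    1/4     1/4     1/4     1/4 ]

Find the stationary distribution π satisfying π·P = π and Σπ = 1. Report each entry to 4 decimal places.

Balance equations π_j = Σ_i π_i·P[i][j]:
  π_0 = 1/6·π_0 + 1/4·π_1 + 1/4·π_2 + 1/4·π_3
  π_1 = 1/3·π_0 + 1/4·π_1 + 1/12·π_2 + 1/4·π_3
  π_2 = 1/3·π_0 + 1/6·π_1 + 1/2·π_2 + 1/4·π_3
  normalize: π_0 + π_1 + π_2 + π_3 = 1
Solving the linear system gives exactly π = [3/13, 147/689, 231/689, 152/689].

π = [0.2308, 0.2134, 0.3353, 0.2206]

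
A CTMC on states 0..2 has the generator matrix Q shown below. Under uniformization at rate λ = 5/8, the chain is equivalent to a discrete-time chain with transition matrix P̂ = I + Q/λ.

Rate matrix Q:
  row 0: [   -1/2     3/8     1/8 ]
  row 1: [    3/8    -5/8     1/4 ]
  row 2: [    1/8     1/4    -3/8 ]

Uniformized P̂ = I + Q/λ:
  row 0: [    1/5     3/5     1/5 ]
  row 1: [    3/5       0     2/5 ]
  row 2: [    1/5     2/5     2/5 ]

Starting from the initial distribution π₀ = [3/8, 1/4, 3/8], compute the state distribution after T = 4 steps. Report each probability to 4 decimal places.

π = [0.3384, 0.3264, 0.3352]

t=0: π = [0.3750, 0.2500, 0.3750]
t=1: π = [0.3000, 0.3750, 0.3250]
t=2: π = [0.3500, 0.3100, 0.3400]
t=3: π = [0.3240, 0.3460, 0.3300]
t=4: π = [0.3384, 0.3264, 0.3352]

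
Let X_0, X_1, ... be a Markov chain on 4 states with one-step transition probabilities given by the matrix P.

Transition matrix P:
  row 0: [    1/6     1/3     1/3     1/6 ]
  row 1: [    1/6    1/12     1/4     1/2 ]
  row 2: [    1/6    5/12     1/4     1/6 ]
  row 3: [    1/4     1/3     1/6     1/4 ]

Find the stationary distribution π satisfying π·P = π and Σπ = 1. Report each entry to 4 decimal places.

π = [0.1904, 0.2828, 0.2421, 0.2847]

Balance equations π_j = Σ_i π_i·P[i][j]:
  π_0 = 1/6·π_0 + 1/6·π_1 + 1/6·π_2 + 1/4·π_3
  π_1 = 1/3·π_0 + 1/12·π_1 + 5/12·π_2 + 1/3·π_3
  π_2 = 1/3·π_0 + 1/4·π_1 + 1/4·π_2 + 1/6·π_3
  normalize: π_0 + π_1 + π_2 + π_3 = 1
Solving the linear system gives exactly π = [103/541, 153/541, 131/541, 154/541].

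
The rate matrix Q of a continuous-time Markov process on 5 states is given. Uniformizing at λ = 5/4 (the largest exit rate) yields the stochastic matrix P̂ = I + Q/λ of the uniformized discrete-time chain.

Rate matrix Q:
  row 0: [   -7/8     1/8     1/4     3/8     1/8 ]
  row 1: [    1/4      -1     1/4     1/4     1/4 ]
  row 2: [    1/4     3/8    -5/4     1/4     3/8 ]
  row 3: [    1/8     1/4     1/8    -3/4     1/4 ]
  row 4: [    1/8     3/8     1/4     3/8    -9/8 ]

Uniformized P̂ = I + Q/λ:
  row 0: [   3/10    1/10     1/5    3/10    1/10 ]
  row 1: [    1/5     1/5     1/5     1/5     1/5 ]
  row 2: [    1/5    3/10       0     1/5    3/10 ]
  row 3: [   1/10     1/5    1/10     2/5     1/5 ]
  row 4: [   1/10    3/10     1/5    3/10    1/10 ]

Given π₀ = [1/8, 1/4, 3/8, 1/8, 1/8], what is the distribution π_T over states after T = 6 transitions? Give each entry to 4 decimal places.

π = [0.1697, 0.2152, 0.1422, 0.2936, 0.1793]

t=0: π = [0.1250, 0.2500, 0.3750, 0.1250, 0.1250]
t=1: π = [0.1875, 0.2375, 0.1125, 0.2500, 0.2125]
t=2: π = [0.1725, 0.2138, 0.1525, 0.2900, 0.1713]
t=3: π = [0.1711, 0.2151, 0.1405, 0.2924, 0.1809]
t=4: π = [0.1698, 0.2150, 0.1427, 0.2937, 0.1789]
t=5: π = [0.1697, 0.2152, 0.1421, 0.2936, 0.1794]
t=6: π = [0.1697, 0.2152, 0.1422, 0.2936, 0.1793]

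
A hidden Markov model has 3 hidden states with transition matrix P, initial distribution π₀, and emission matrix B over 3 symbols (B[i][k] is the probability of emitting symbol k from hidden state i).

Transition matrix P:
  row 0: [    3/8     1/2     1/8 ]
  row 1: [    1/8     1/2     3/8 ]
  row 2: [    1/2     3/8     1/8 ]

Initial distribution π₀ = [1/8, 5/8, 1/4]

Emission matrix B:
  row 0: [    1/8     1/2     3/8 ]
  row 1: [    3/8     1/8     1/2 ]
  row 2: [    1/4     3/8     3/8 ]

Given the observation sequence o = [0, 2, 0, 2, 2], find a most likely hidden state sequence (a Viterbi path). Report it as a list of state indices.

path = [1, 1, 1, 1, 1]

t=0: δ = [1.562e-02, 2.344e-01, 6.250e-02]  (obs o_0=0)
t=1: δ = [1.172e-02, 5.859e-02, 3.296e-02]  ψ = [2, 1, 1]  (obs o_1=2)
t=2: δ = [2.060e-03, 1.099e-02, 5.493e-03]  ψ = [2, 1, 1]  (obs o_2=0)
t=3: δ = [1.030e-03, 2.747e-03, 1.545e-03]  ψ = [2, 1, 1]  (obs o_3=2)
t=4: δ = [2.897e-04, 6.866e-04, 3.862e-04]  ψ = [2, 1, 1]  (obs o_4=2)
backtrack: best end state = 1; path = [1, 1, 1, 1, 1]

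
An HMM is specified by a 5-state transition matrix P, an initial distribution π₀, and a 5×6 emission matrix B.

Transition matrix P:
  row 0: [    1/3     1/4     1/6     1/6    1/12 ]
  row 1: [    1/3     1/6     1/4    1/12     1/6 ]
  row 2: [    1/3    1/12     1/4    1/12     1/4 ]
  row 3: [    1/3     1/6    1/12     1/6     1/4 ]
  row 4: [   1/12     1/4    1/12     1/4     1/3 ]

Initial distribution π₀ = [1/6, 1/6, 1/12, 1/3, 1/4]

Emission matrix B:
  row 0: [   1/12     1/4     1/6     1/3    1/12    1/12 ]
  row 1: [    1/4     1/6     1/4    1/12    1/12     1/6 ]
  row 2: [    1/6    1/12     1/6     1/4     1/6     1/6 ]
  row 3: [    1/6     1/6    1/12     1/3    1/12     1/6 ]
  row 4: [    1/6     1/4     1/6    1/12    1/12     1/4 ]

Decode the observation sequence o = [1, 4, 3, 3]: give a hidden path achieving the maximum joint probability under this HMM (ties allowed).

path = [3, 0, 0, 0]

t=0: δ = [4.167e-02, 2.778e-02, 6.944e-03, 5.556e-02, 6.250e-02]  (obs o_0=1)
t=1: δ = [1.543e-03, 1.302e-03, 1.157e-03, 1.302e-03, 1.736e-03]  ψ = [3, 4, 0, 4, 4]  (obs o_1=4)
t=2: δ = [1.715e-04, 3.617e-05, 8.138e-05, 1.447e-04, 4.823e-05]  ψ = [0, 4, 1, 4, 4]  (obs o_2=3)
t=3: δ = [1.905e-05, 3.572e-06, 7.144e-06, 9.526e-06, 3.014e-06]  ψ = [0, 0, 0, 0, 3]  (obs o_3=3)
backtrack: best end state = 0; path = [3, 0, 0, 0]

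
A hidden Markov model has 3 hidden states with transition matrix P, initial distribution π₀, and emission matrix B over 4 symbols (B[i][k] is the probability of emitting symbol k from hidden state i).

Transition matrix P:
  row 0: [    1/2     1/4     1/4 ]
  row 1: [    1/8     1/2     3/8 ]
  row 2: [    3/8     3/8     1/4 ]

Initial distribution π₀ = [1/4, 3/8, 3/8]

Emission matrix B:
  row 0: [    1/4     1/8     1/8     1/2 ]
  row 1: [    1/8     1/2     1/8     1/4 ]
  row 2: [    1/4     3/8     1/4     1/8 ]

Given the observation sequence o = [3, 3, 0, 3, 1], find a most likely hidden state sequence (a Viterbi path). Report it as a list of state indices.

path = [0, 0, 0, 0, 1]

t=0: δ = [1.250e-01, 9.375e-02, 4.688e-02]  (obs o_0=3)
t=1: δ = [3.125e-02, 1.172e-02, 4.395e-03]  ψ = [0, 1, 1]  (obs o_1=3)
t=2: δ = [3.906e-03, 9.766e-04, 1.953e-03]  ψ = [0, 0, 0]  (obs o_2=0)
t=3: δ = [9.766e-04, 2.441e-04, 1.221e-04]  ψ = [0, 0, 0]  (obs o_3=3)
t=4: δ = [6.104e-05, 1.221e-04, 9.155e-05]  ψ = [0, 0, 0]  (obs o_4=1)
backtrack: best end state = 1; path = [0, 0, 0, 0, 1]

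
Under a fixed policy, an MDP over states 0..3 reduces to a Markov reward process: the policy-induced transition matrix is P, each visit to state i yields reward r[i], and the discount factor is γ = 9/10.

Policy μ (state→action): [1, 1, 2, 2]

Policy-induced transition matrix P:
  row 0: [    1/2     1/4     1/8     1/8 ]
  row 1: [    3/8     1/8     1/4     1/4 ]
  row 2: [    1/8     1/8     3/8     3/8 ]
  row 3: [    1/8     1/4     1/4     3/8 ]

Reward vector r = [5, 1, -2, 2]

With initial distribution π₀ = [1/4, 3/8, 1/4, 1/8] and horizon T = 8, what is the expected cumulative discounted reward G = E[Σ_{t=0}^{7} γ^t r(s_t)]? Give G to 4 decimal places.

t=0: π = [0.2500, 0.3750, 0.2500, 0.1250], E[r] = 1.3750, γ^t·E[r] = 1.375000, running G = 1.375000
t=1: π = [0.3125, 0.1719, 0.2500, 0.2656], E[r] = 1.7656, γ^t·E[r] = 1.589063, running G = 2.964063
t=2: π = [0.2852, 0.1973, 0.2422, 0.2754], E[r] = 1.6895, γ^t·E[r] = 1.368457, running G = 4.332520
t=3: π = [0.2813, 0.1951, 0.2446, 0.2791], E[r] = 1.6702, γ^t·E[r] = 1.217551, running G = 5.550071
t=4: π = [0.2792, 0.1950, 0.2454, 0.2803], E[r] = 1.6610, γ^t·E[r] = 1.089769, running G = 6.639840
t=5: π = [0.2785, 0.1949, 0.2458, 0.2808], E[r] = 1.6574, γ^t·E[r] = 0.978668, running G = 7.618508
t=6: π = [0.2782, 0.1949, 0.2459, 0.2810], E[r] = 1.6559, γ^t·E[r] = 0.880028, running G = 8.498536
t=7: π = [0.2780, 0.1949, 0.2460, 0.2811], E[r] = 1.6553, γ^t·E[r] = 0.791746, running G = 9.290282

G = 9.2903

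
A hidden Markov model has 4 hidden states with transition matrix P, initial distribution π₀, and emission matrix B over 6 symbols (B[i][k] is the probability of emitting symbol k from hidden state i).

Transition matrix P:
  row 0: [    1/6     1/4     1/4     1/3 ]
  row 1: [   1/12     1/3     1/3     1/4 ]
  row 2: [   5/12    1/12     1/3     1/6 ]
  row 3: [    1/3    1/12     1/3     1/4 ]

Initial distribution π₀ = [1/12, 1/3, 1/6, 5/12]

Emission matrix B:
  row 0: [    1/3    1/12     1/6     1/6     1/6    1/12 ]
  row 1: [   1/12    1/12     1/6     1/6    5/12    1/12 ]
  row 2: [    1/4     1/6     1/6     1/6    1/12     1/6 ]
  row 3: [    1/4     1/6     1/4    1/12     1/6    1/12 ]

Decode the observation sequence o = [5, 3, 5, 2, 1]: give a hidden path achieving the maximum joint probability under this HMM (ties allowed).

t=0: δ = [6.944e-03, 2.778e-02, 2.778e-02, 3.472e-02]  (obs o_0=5)
t=1: δ = [1.929e-03, 1.543e-03, 1.929e-03, 7.234e-04]  ψ = [2, 1, 3, 3]  (obs o_1=3)
t=2: δ = [6.698e-05, 4.287e-05, 1.072e-04, 5.358e-05]  ψ = [2, 1, 2, 0]  (obs o_2=5)
t=3: δ = [7.442e-06, 2.791e-06, 5.954e-06, 5.582e-06]  ψ = [2, 0, 2, 0]  (obs o_3=2)
t=4: δ = [2.067e-07, 1.550e-07, 3.308e-07, 4.135e-07]  ψ = [2, 0, 2, 0]  (obs o_4=1)
backtrack: best end state = 3; path = [3, 2, 2, 0, 3]

path = [3, 2, 2, 0, 3]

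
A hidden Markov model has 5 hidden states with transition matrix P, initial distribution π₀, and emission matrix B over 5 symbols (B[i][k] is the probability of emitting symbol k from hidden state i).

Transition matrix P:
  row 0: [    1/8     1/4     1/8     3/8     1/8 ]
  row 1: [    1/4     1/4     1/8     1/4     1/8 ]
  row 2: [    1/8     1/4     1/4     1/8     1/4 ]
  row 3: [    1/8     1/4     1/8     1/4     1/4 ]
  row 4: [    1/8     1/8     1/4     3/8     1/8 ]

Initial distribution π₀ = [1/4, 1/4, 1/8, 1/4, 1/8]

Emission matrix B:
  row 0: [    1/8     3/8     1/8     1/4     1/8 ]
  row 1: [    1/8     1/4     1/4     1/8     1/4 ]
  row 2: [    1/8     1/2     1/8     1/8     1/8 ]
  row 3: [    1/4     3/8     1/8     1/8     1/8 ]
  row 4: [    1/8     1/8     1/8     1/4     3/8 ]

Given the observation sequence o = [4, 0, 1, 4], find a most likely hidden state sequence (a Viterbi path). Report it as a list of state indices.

t=0: δ = [3.125e-02, 6.250e-02, 1.562e-02, 3.125e-02, 4.688e-02]  (obs o_0=4)
t=1: δ = [1.953e-03, 1.953e-03, 1.465e-03, 4.395e-03, 9.766e-04]  ψ = [1, 1, 4, 4, 1]  (obs o_1=0)
t=2: δ = [2.060e-04, 2.747e-04, 2.747e-04, 4.120e-04, 1.373e-04]  ψ = [3, 3, 3, 3, 3]  (obs o_2=1)
t=3: δ = [8.583e-06, 2.575e-05, 8.583e-06, 1.287e-05, 3.862e-05]  ψ = [1, 3, 2, 3, 3]  (obs o_3=4)
backtrack: best end state = 4; path = [4, 3, 3, 4]

path = [4, 3, 3, 4]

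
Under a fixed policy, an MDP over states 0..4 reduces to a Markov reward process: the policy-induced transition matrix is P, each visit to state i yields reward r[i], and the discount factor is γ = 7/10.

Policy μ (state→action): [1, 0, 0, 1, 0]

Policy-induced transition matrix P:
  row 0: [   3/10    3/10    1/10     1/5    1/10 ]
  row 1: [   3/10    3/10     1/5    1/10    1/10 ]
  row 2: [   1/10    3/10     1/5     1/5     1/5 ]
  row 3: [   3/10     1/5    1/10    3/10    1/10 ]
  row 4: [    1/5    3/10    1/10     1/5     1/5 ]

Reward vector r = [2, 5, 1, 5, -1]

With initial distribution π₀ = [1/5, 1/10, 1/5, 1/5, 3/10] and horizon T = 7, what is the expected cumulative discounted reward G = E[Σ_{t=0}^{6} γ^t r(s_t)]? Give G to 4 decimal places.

t=0: π = [0.2000, 0.1000, 0.2000, 0.2000, 0.3000], E[r] = 1.8000, γ^t·E[r] = 1.800000, running G = 1.800000
t=1: π = [0.2300, 0.2800, 0.1300, 0.2100, 0.1500], E[r] = 2.8900, γ^t·E[r] = 2.023000, running G = 3.823000
t=2: π = [0.2590, 0.2790, 0.1410, 0.1930, 0.1280], E[r] = 2.8910, γ^t·E[r] = 1.416590, running G = 5.239590
t=3: π = [0.2590, 0.2807, 0.1420, 0.1914, 0.1269], E[r] = 2.8936, γ^t·E[r] = 0.992505, running G = 6.232095
t=4: π = [0.2589, 0.2809, 0.1423, 0.1911, 0.1269], E[r] = 2.8929, γ^t·E[r] = 0.694573, running G = 6.926668
t=5: π = [0.2589, 0.2809, 0.1423, 0.1910, 0.1269], E[r] = 2.8927, γ^t·E[r] = 0.486173, running G = 7.412841
t=6: π = [0.2588, 0.2809, 0.1423, 0.1910, 0.1269], E[r] = 2.8926, γ^t·E[r] = 0.340317, running G = 7.753158

G = 7.7532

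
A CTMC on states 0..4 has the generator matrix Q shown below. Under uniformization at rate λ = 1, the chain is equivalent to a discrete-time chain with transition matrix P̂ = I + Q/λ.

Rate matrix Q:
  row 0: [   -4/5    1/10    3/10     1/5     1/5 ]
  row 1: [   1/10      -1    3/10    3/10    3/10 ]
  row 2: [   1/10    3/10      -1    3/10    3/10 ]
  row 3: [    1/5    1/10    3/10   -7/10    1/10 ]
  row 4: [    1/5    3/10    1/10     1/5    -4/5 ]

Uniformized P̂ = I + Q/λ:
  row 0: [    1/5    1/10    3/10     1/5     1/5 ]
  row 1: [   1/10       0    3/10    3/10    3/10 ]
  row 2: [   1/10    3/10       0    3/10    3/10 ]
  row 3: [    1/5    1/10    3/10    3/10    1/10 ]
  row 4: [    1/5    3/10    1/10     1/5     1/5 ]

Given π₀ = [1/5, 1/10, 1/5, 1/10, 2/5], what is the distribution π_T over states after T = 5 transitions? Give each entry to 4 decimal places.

π = [0.1636, 0.1655, 0.1981, 0.2626, 0.2101]

t=0: π = [0.2000, 0.1000, 0.2000, 0.1000, 0.4000]
t=1: π = [0.1700, 0.2100, 0.1600, 0.2400, 0.2200]
t=2: π = [0.1630, 0.1550, 0.2080, 0.2610, 0.2130]
t=3: π = [0.1637, 0.1687, 0.1950, 0.2624, 0.2102]
t=4: π = [0.1636, 0.1642, 0.1995, 0.2626, 0.2101]
t=5: π = [0.1636, 0.1655, 0.1981, 0.2626, 0.2101]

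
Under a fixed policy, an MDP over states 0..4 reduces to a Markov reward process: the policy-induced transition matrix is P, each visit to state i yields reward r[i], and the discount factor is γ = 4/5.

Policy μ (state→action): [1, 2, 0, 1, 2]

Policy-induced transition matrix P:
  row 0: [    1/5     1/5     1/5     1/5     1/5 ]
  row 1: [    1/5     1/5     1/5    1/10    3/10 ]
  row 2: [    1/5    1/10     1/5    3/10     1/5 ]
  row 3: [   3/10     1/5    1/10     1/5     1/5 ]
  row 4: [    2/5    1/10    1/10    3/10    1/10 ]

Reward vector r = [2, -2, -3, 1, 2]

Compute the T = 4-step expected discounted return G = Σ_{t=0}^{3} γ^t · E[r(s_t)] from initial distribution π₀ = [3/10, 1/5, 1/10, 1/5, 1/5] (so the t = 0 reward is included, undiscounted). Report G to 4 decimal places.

G = 1.1288

t=0: π = [0.3000, 0.2000, 0.1000, 0.2000, 0.2000], E[r] = 0.5000, γ^t·E[r] = 0.500000, running G = 0.500000
t=1: π = [0.2600, 0.1700, 0.1600, 0.2100, 0.2000], E[r] = 0.3100, γ^t·E[r] = 0.248000, running G = 0.748000
t=2: π = [0.2610, 0.1640, 0.1590, 0.2190, 0.1970], E[r] = 0.3300, γ^t·E[r] = 0.211200, running G = 0.959200
t=3: π = [0.2613, 0.1644, 0.1584, 0.2192, 0.1967], E[r] = 0.3312, γ^t·E[r] = 0.169574, running G = 1.128774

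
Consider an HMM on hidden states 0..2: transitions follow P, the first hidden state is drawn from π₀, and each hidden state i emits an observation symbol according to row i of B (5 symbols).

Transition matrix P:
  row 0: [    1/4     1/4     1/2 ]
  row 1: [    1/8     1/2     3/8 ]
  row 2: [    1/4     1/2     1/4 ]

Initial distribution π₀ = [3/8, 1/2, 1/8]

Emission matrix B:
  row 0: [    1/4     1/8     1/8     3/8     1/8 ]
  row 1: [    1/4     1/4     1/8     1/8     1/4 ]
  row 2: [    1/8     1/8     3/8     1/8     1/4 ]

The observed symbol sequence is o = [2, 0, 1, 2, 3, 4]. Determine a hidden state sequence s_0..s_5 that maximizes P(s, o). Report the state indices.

path = [1, 1, 1, 2, 0, 2]

t=0: δ = [4.688e-02, 6.250e-02, 4.688e-02]  (obs o_0=2)
t=1: δ = [2.930e-03, 7.812e-03, 2.930e-03]  ψ = [0, 1, 0]  (obs o_1=0)
t=2: δ = [1.221e-04, 9.766e-04, 3.662e-04]  ψ = [1, 1, 1]  (obs o_2=1)
t=3: δ = [1.526e-05, 6.104e-05, 1.373e-04]  ψ = [1, 1, 1]  (obs o_3=2)
t=4: δ = [1.287e-05, 8.583e-06, 4.292e-06]  ψ = [2, 2, 2]  (obs o_4=3)
t=5: δ = [4.023e-07, 1.073e-06, 1.609e-06]  ψ = [0, 1, 0]  (obs o_5=4)
backtrack: best end state = 2; path = [1, 1, 1, 2, 0, 2]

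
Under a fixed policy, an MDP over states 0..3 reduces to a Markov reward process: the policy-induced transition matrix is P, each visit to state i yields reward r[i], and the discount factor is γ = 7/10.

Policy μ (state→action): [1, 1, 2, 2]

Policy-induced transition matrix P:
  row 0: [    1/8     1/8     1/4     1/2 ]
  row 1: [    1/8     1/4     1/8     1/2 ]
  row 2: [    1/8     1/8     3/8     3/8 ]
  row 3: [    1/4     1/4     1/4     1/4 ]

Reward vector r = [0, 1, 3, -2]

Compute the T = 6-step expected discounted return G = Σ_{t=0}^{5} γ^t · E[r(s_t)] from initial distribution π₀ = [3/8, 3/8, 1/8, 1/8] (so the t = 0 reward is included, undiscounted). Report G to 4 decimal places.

t=0: π = [0.3750, 0.3750, 0.1250, 0.1250], E[r] = 0.5000, γ^t·E[r] = 0.500000, running G = 0.500000
t=1: π = [0.1406, 0.1875, 0.2188, 0.4531], E[r] = -0.0625, γ^t·E[r] = -0.043750, running G = 0.456250
t=2: π = [0.1816, 0.2051, 0.2539, 0.3594], E[r] = 0.2480, γ^t·E[r] = 0.121543, running G = 0.577793
t=3: π = [0.1699, 0.1956, 0.2561, 0.3784], E[r] = 0.2070, γ^t·E[r] = 0.071012, running G = 0.648805
t=4: π = [0.1723, 0.1967, 0.2576, 0.3734], E[r] = 0.2227, γ^t·E[r] = 0.053467, running G = 0.702272
t=5: π = [0.1717, 0.1963, 0.2576, 0.3745], E[r] = 0.2202, γ^t·E[r] = 0.037002, running G = 0.739274

G = 0.7393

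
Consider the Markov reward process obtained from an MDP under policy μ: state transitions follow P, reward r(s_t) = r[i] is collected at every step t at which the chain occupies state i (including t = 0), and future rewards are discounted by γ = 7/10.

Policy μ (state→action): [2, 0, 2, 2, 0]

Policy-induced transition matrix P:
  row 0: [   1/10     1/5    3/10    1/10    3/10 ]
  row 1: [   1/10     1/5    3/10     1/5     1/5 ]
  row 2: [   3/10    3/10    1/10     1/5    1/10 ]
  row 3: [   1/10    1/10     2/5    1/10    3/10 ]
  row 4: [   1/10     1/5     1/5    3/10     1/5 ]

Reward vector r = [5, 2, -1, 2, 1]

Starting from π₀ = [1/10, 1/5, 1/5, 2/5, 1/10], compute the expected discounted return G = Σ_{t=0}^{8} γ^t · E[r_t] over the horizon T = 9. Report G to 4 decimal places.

G = 4.7946

t=0: π = [0.1000, 0.2000, 0.2000, 0.4000, 0.1000], E[r] = 1.6000, γ^t·E[r] = 1.600000, running G = 1.600000
t=1: π = [0.1400, 0.1800, 0.2900, 0.1600, 0.2300], E[r] = 1.3200, γ^t·E[r] = 0.924000, running G = 2.524000
t=2: π = [0.1580, 0.2130, 0.2350, 0.1930, 0.2010], E[r] = 1.5680, γ^t·E[r] = 0.768320, running G = 3.292320
t=3: π = [0.1470, 0.2042, 0.2522, 0.1850, 0.2116], E[r] = 1.4728, γ^t·E[r] = 0.505170, running G = 3.797490
t=4: π = [0.1504, 0.2067, 0.2469, 0.1880, 0.2080], E[r] = 1.5026, γ^t·E[r] = 0.360784, running G = 4.158274
t=5: π = [0.1494, 0.2059, 0.2486, 0.1870, 0.2092], E[r] = 1.4931, γ^t·E[r] = 0.250951, running G = 4.409226
t=6: π = [0.1497, 0.2062, 0.2481, 0.1873, 0.2088], E[r] = 1.4962, γ^t·E[r] = 0.176030, running G = 4.585255
t=7: π = [0.1496, 0.2061, 0.2482, 0.1872, 0.2089], E[r] = 1.4952, γ^t·E[r] = 0.123138, running G = 4.708393
t=8: π = [0.1496, 0.2061, 0.2482, 0.1872, 0.2089], E[r] = 1.4955, γ^t·E[r] = 0.086215, running G = 4.794609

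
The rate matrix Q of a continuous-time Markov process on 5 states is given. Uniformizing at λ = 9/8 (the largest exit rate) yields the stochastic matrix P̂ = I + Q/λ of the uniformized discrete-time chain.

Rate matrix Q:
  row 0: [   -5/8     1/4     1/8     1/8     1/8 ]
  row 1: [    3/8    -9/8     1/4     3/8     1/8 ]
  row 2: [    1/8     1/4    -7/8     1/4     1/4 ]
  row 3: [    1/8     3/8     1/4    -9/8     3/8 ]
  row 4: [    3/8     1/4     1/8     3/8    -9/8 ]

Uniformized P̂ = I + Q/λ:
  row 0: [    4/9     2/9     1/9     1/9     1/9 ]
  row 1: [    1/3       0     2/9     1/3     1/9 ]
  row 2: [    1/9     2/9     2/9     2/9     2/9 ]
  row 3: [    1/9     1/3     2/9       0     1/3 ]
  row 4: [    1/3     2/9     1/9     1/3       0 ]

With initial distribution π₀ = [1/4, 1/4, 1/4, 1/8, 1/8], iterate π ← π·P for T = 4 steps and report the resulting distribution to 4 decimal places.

t=0: π = [0.2500, 0.2500, 0.2500, 0.1250, 0.1250]
t=1: π = [0.2778, 0.1806, 0.1806, 0.2083, 0.1528]
t=2: π = [0.2778, 0.2052, 0.1744, 0.1821, 0.1605]
t=3: π = [0.2850, 0.1968, 0.1735, 0.1915, 0.1531]
t=4: π = [0.2839, 0.1998, 0.1735, 0.1869, 0.1559]

π = [0.2839, 0.1998, 0.1735, 0.1869, 0.1559]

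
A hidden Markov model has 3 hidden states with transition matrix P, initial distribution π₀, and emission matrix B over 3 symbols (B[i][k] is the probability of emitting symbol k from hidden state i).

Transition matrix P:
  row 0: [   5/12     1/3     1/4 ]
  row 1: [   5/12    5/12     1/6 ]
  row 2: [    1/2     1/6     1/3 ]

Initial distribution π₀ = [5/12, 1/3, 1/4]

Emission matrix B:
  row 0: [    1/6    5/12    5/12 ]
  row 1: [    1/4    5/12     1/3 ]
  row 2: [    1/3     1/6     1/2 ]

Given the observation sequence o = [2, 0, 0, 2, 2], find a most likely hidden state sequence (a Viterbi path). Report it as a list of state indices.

path = [0, 2, 2, 0, 0]

t=0: δ = [1.736e-01, 1.111e-01, 1.250e-01]  (obs o_0=2)
t=1: δ = [1.206e-02, 1.447e-02, 1.447e-02]  ψ = [0, 0, 0]  (obs o_1=0)
t=2: δ = [1.206e-03, 1.507e-03, 1.608e-03]  ψ = [2, 1, 2]  (obs o_2=0)
t=3: δ = [3.349e-04, 2.093e-04, 2.679e-04]  ψ = [2, 1, 2]  (obs o_3=2)
t=4: δ = [5.814e-05, 3.721e-05, 4.465e-05]  ψ = [0, 0, 2]  (obs o_4=2)
backtrack: best end state = 0; path = [0, 2, 2, 0, 0]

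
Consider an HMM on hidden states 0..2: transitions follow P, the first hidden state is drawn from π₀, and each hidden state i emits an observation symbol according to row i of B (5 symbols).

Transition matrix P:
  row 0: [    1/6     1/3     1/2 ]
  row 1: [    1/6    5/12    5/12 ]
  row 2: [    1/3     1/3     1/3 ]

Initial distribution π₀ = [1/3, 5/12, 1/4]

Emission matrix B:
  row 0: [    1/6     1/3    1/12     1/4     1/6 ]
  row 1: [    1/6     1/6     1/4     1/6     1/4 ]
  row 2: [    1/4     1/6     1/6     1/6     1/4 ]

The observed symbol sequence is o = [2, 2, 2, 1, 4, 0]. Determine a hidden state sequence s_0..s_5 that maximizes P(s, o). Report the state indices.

t=0: δ = [2.778e-02, 1.042e-01, 4.167e-02]  (obs o_0=2)
t=1: δ = [1.447e-03, 1.085e-02, 7.234e-03]  ψ = [1, 1, 1]  (obs o_1=2)
t=2: δ = [2.009e-04, 1.130e-03, 7.535e-04]  ψ = [2, 1, 1]  (obs o_2=2)
t=3: δ = [8.372e-05, 7.849e-05, 7.849e-05]  ψ = [2, 1, 1]  (obs o_3=1)
t=4: δ = [4.361e-06, 8.176e-06, 1.047e-05]  ψ = [2, 1, 0]  (obs o_4=4)
t=5: δ = [5.814e-07, 5.814e-07, 8.721e-07]  ψ = [2, 2, 2]  (obs o_5=0)
backtrack: best end state = 2; path = [1, 1, 2, 0, 2, 2]

path = [1, 1, 2, 0, 2, 2]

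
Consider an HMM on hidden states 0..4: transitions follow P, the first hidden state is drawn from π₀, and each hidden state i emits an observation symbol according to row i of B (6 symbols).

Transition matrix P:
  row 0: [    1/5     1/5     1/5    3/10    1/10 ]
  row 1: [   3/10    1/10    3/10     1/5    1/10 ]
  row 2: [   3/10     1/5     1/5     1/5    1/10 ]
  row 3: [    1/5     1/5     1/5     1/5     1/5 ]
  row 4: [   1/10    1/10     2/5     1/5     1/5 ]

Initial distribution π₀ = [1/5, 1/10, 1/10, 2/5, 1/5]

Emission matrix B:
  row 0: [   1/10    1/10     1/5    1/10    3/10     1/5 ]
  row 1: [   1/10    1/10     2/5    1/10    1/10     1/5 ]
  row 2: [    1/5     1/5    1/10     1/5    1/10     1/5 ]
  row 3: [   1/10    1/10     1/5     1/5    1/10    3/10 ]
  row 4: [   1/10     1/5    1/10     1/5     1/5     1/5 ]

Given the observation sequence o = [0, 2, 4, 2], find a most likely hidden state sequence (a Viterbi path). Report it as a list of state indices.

t=0: δ = [2.000e-02, 1.000e-02, 2.000e-02, 4.000e-02, 2.000e-02]  (obs o_0=0)
t=1: δ = [1.600e-03, 3.200e-03, 8.000e-04, 1.600e-03, 8.000e-04]  ψ = [3, 3, 3, 3, 3]  (obs o_1=2)
t=2: δ = [2.880e-04, 3.200e-05, 9.600e-05, 6.400e-05, 6.400e-05]  ψ = [1, 0, 1, 1, 1]  (obs o_2=4)
t=3: δ = [1.152e-05, 2.304e-05, 5.760e-06, 1.728e-05, 2.880e-06]  ψ = [0, 0, 0, 0, 0]  (obs o_3=2)
backtrack: best end state = 1; path = [3, 1, 0, 1]

path = [3, 1, 0, 1]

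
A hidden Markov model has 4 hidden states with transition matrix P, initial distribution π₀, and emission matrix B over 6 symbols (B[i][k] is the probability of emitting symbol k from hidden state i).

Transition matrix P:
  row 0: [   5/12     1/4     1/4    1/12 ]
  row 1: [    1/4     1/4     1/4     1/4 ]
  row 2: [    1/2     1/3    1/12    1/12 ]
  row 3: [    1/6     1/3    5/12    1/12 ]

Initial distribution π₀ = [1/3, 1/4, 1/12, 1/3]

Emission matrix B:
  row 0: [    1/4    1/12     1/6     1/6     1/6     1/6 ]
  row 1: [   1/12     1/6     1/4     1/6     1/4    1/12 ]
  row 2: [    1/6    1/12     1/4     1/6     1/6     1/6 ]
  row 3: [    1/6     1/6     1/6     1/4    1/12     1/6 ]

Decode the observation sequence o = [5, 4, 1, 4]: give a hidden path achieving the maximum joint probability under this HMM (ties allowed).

t=0: δ = [5.556e-02, 2.083e-02, 1.389e-02, 5.556e-02]  (obs o_0=5)
t=1: δ = [3.858e-03, 4.630e-03, 3.858e-03, 4.340e-04]  ψ = [0, 3, 3, 1]  (obs o_1=4)
t=2: δ = [1.608e-04, 2.143e-04, 9.645e-05, 1.929e-04]  ψ = [2, 2, 1, 1]  (obs o_2=1)
t=3: δ = [1.116e-05, 1.608e-05, 1.340e-05, 4.465e-06]  ψ = [0, 3, 3, 1]  (obs o_3=4)
backtrack: best end state = 1; path = [3, 1, 3, 1]

path = [3, 1, 3, 1]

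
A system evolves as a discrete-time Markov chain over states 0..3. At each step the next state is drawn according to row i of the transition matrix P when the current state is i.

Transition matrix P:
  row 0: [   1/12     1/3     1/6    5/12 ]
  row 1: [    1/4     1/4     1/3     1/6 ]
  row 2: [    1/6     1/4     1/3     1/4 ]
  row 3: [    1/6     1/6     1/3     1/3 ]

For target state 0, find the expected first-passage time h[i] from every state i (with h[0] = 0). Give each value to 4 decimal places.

h = [0.0000, 4.9315, 5.3836, 5.4247]

First-step conditioning: h[0] = 0; for i ≠ 0, h[i] = 1 + Σ_k P[i][k]·h[k].
  h[1] = 1 + 1/4·h[1] + 1/3·h[2] + 1/6·h[3]
  h[2] = 1 + 1/4·h[1] + 1/3·h[2] + 1/4·h[3]
  h[3] = 1 + 1/6·h[1] + 1/3·h[2] + 1/3·h[3]
Solving the 3×3 linear system over states ≠ 0 gives exactly h = [0, 360/73, 393/73, 396/73] (h[0] = 0 is the target).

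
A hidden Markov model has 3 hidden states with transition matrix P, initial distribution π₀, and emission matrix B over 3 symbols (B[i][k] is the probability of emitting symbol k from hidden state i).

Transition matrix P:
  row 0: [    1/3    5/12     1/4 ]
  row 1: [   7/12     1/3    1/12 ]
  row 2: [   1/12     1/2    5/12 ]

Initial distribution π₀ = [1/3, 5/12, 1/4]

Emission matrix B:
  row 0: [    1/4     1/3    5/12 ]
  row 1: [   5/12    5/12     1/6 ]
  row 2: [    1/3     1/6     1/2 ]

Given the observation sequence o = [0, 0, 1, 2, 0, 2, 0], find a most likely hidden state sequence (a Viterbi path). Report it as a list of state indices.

path = [1, 0, 1, 0, 1, 0, 1]

t=0: δ = [8.333e-02, 1.736e-01, 8.333e-02]  (obs o_0=0)
t=1: δ = [2.532e-02, 2.411e-02, 1.157e-02]  ψ = [1, 1, 2]  (obs o_1=0)
t=2: δ = [4.689e-03, 4.396e-03, 1.055e-03]  ψ = [1, 0, 0]  (obs o_2=1)
t=3: δ = [1.068e-03, 3.256e-04, 5.861e-04]  ψ = [1, 0, 0]  (obs o_3=2)
t=4: δ = [8.903e-05, 1.855e-04, 8.903e-05]  ψ = [0, 0, 0]  (obs o_4=0)
t=5: δ = [4.508e-05, 1.030e-05, 1.855e-05]  ψ = [1, 1, 2]  (obs o_5=2)
t=6: δ = [3.757e-06, 7.827e-06, 3.757e-06]  ψ = [0, 0, 0]  (obs o_6=0)
backtrack: best end state = 1; path = [1, 0, 1, 0, 1, 0, 1]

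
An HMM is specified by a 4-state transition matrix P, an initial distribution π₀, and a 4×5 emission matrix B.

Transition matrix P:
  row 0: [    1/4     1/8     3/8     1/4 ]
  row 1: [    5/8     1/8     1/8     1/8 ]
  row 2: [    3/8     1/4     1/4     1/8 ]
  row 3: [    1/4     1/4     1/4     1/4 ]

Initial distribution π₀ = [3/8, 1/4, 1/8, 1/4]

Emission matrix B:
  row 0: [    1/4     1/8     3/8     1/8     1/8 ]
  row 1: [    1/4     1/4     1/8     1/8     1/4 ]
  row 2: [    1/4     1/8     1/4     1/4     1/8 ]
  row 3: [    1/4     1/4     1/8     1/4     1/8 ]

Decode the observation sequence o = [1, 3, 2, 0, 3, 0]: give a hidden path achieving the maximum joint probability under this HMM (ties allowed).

path = [1, 0, 2, 0, 2, 0]

t=0: δ = [4.688e-02, 6.250e-02, 1.562e-02, 6.250e-02]  (obs o_0=1)
t=1: δ = [4.883e-03, 1.953e-03, 4.395e-03, 3.906e-03]  ψ = [1, 3, 0, 3]  (obs o_1=3)
t=2: δ = [6.180e-04, 1.373e-04, 4.578e-04, 1.526e-04]  ψ = [2, 2, 0, 0]  (obs o_2=2)
t=3: δ = [4.292e-05, 2.861e-05, 5.794e-05, 3.862e-05]  ψ = [2, 2, 0, 0]  (obs o_3=0)
t=4: δ = [2.716e-06, 1.810e-06, 4.023e-06, 2.682e-06]  ψ = [2, 2, 0, 0]  (obs o_4=3)
t=5: δ = [3.772e-07, 2.515e-07, 2.546e-07, 1.697e-07]  ψ = [2, 2, 0, 0]  (obs o_5=0)
backtrack: best end state = 0; path = [1, 0, 2, 0, 2, 0]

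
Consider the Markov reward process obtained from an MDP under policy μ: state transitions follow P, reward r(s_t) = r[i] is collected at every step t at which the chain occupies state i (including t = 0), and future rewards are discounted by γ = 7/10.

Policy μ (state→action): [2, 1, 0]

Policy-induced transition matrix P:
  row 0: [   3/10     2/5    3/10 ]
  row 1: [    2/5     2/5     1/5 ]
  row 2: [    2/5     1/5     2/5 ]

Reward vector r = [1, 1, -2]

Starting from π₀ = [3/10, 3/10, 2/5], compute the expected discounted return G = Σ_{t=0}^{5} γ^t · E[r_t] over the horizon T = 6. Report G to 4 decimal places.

t=0: π = [0.3000, 0.3000, 0.4000], E[r] = -0.2000, γ^t·E[r] = -0.200000, running G = -0.200000
t=1: π = [0.3700, 0.3200, 0.3100], E[r] = 0.0700, γ^t·E[r] = 0.049000, running G = -0.151000
t=2: π = [0.3630, 0.3380, 0.2990], E[r] = 0.1030, γ^t·E[r] = 0.050470, running G = -0.100530
t=3: π = [0.3637, 0.3402, 0.2961], E[r] = 0.1117, γ^t·E[r] = 0.038313, running G = -0.062217
t=4: π = [0.3636, 0.3408, 0.2956], E[r] = 0.1132, γ^t·E[r] = 0.027187, running G = -0.035030
t=5: π = [0.3636, 0.3409, 0.2955], E[r] = 0.1136, γ^t·E[r] = 0.019086, running G = -0.015945

G = -0.0159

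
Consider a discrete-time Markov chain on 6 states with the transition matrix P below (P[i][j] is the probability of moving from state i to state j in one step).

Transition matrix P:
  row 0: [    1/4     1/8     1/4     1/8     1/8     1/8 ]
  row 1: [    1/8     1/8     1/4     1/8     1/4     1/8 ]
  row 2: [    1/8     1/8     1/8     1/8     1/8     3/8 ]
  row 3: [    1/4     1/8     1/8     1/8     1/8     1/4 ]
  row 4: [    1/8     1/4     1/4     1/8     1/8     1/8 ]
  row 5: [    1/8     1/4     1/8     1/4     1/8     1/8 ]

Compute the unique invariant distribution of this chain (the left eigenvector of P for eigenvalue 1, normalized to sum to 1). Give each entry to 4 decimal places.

Balance equations π_j = Σ_i π_i·P[i][j]:
  π_0 = 1/4·π_0 + 1/8·π_1 + 1/8·π_2 + 1/4·π_3 + 1/8·π_4 + 1/8·π_5
  π_1 = 1/8·π_0 + 1/8·π_1 + 1/8·π_2 + 1/8·π_3 + 1/4·π_4 + 1/4·π_5
  π_2 = 1/4·π_0 + 1/4·π_1 + 1/8·π_2 + 1/8·π_3 + 1/4·π_4 + 1/8·π_5
  π_3 = 1/8·π_0 + 1/8·π_1 + 1/8·π_2 + 1/8·π_3 + 1/8·π_4 + 1/4·π_5
  π_4 = 1/8·π_0 + 1/4·π_1 + 1/8·π_2 + 1/8·π_3 + 1/8·π_4 + 1/8·π_5
  normalize: π_0 + π_1 + π_2 + π_3 + π_4 + π_5 = 1
Solving the linear system gives exactly π = [32/195, 293/1755, 12/65, 29/195, 256/1755, 37/195].

π = [0.1641, 0.1670, 0.1846, 0.1487, 0.1459, 0.1897]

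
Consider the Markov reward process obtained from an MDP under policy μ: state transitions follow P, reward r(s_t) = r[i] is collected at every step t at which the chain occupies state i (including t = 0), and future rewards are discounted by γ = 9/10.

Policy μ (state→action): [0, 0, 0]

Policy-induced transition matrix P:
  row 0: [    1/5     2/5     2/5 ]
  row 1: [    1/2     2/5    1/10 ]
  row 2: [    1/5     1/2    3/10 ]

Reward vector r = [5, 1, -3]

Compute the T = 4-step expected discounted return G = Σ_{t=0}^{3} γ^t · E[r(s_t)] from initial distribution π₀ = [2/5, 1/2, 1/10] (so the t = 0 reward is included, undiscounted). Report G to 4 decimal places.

t=0: π = [0.4000, 0.5000, 0.1000], E[r] = 2.2000, γ^t·E[r] = 2.200000, running G = 2.200000
t=1: π = [0.3500, 0.4100, 0.2400], E[r] = 1.4400, γ^t·E[r] = 1.296000, running G = 3.496000
t=2: π = [0.3230, 0.4240, 0.2530], E[r] = 1.2800, γ^t·E[r] = 1.036800, running G = 4.532800
t=3: π = [0.3272, 0.4253, 0.2475], E[r] = 1.3188, γ^t·E[r] = 0.961405, running G = 5.494205

G = 5.4942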